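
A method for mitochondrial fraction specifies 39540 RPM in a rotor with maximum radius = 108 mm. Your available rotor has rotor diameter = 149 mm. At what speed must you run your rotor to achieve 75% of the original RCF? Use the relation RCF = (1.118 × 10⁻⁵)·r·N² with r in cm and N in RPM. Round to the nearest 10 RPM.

≈ 41230 RPM

Original rotor: r = 108 mm = 10.8 cm
RCF_original = 1.118 × 10⁻⁵ × 10.8 × (39540)² = 1.118 × 10⁻⁵ × 10.8 × 1,563,411,600 ≈ 188,772.6 × g
Target RCF = 0.75 × 188,772.6 ≈ 141,579.5 × g
Your rotor: r = 149 mm / 2 = 74.5 mm = 7.45 cm
141,579.5 = 1.118 × 10⁻⁵ × 7.45 × N²
N² = 141,579.5 / (8.3291 × 10⁻⁵) = 1,699,817,507
N ≈ √1,699,817,507 ≈ 41,228.8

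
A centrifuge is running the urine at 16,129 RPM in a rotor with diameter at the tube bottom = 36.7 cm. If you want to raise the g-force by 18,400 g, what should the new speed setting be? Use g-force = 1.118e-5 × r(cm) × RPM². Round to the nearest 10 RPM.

r = 36.7 / 2 = 18.35 cm
Current RCF = 1.118 × 10⁻⁵ × 18.35 × (16129)² = 1.118 × 10⁻⁵ × 18.35 × 260,144,641 ≈ 53,369.5 × g
Target RCF = 53,369.5 + 18,400 = 71,769.5 × g
N² = 71,769.5 / (20.5153 × 10⁻⁵) = 349,834,026
N ≈ √349,834,026 ≈ 18,703.9

N₂ ≈ 18700 RPM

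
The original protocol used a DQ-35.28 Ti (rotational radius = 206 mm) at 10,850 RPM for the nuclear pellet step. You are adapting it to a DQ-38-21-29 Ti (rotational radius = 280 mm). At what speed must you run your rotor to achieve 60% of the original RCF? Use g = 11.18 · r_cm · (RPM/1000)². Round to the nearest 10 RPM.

7210 RPM

Original rotor: r = 206 mm = 20.6 cm
RCF = 11.18 × r × (N/1000)²
RCF_original = 11.18 × 20.6 × (10.85)² = 11.18 × 20.6 × 117.7225 ≈ 27,112.4 × g
Target RCF = 0.6 × 27,112.4 ≈ 16,267.4 × g
Your rotor: r = 280 mm = 28.0 cm
16,267.4 = 11.18 × 28 × (N/1000)²
(N/1000)² = 16,267.4 / 313.04 = 51.96588
N = 1000 × √51.96588 ≈ 7,208.7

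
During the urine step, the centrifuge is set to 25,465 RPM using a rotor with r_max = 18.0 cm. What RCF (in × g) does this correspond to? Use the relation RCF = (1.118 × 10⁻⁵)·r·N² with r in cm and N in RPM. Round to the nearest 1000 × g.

RCF = 1.118 × 10⁻⁵ × 18 × (25465)² = 1.118 × 10⁻⁵ × 18 × 648,466,225 ≈ 130,497.3 × g

130000 × g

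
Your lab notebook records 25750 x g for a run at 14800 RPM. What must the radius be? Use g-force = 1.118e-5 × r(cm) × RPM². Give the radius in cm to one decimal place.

≈ 10.5 cm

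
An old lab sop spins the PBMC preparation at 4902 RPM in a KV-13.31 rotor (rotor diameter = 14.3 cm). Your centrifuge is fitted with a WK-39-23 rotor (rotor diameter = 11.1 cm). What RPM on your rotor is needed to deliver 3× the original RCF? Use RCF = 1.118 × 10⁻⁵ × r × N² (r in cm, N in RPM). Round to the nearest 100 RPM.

Original rotor: r = 14.3 / 2 = 7.15 cm
RCF = 1.118 × 10⁻⁵ × r × N²
RCF_original = 1.118 × 10⁻⁵ × 7.15 × (4902)² = 1.118 × 10⁻⁵ × 7.15 × 24,029,604 ≈ 1,920.9 × g
Target RCF = 3 × 1,920.9 ≈ 5,762.7 × g
Your rotor: r = 11.1 / 2 = 5.55 cm
5,762.7 = 1.118 × 10⁻⁵ × 5.55 × N²
N² = 5,762.7 / (6.2049 × 10⁻⁵) = 92,873,374
N ≈ √92,873,374 ≈ 9,637.1

≈ 9600 RPM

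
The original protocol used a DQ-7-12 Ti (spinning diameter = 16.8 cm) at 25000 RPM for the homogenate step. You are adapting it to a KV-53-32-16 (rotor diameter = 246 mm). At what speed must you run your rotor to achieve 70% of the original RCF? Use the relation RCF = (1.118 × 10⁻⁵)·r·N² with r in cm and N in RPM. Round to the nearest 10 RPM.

Original rotor: r = 16.8 / 2 = 8.4 cm
RCF_original = 1.118 × 10⁻⁵ × 8.4 × (25000)² = 1.118 × 10⁻⁵ × 8.4 × 625,000,000 ≈ 58,695 × g
Target RCF = 0.7 × 58,695 ≈ 41,086.5 × g
Your rotor: r = 246 mm / 2 = 123 mm = 12.3 cm
41,086.5 = 1.118 × 10⁻⁵ × 12.3 × N²
N² = 41,086.5 / (13.7514 × 10⁻⁵) = 298,780,488
N ≈ √298,780,488 ≈ 17,285.3

≈ 17290 RPM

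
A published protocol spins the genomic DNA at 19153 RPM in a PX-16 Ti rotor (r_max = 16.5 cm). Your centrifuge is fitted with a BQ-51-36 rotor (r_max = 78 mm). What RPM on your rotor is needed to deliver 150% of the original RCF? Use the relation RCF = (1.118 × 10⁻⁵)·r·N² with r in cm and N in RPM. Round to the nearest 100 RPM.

RCF_original = 1.118 × 10⁻⁵ × 16.5 × (19153)² = 1.118 × 10⁻⁵ × 16.5 × 366,837,409 ≈ 67,670.5 × g
Target RCF = 1.5 × 67,670.5 ≈ 101,505.8 × g
Your rotor: r = 78 mm = 7.8 cm
101,505.8 = 1.118 × 10⁻⁵ × 7.8 × N²
N² = 101,505.8 / (8.7204 × 10⁻⁵) = 1,164,003,945
N ≈ √1,164,003,945 ≈ 34,117.5

≈ 34100 RPM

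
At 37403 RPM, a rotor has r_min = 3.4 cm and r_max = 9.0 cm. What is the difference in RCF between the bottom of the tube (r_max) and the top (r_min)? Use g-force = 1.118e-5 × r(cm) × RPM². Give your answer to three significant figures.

87600 ×g

RCF_max = 1.118 × 10⁻⁵ × 9 × (37403)² = 1.118 × 10⁻⁵ × 9 × 1,398,984,409 ≈ 140,765.8 × g
RCF_min = 1.118 × 10⁻⁵ × 3.4 × (37403)² = 1.118 × 10⁻⁵ × 3.4 × 1,398,984,409 ≈ 53,178.2 × g
ΔRCF = 140,765.8 − 53,178.2 = 87,587.6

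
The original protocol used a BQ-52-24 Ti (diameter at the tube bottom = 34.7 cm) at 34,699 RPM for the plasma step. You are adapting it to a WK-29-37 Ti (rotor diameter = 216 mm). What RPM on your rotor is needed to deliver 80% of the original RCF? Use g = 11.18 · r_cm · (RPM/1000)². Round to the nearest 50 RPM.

Original rotor: r = 34.7 / 2 = 17.35 cm
RCF_original = 11.18 × 17.35 × (34.699)² = 11.18 × 17.35 × 1,204.020601 ≈ 233,547.5 × g
Target RCF = 0.8 × 233,547.5 ≈ 186,838 × g
Your rotor: r = 216 mm / 2 = 108 mm = 10.8 cm
186,838 = 11.18 × 10.8 × (N/1000)²
(N/1000)² = 186,838 / 120.744 = 1547.39
N = 1000 × √1547.39 ≈ 39,336.9

39350 RPM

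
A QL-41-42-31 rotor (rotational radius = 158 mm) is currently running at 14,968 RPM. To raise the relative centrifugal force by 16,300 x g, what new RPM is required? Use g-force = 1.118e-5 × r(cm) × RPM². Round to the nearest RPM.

r = 158 mm = 15.8 cm
Current RCF = 1.118 × 10⁻⁵ × 15.8 × (14968)² = 1.118 × 10⁻⁵ × 15.8 × 224,041,024 ≈ 39,575.5 × g
Target RCF = 39,575.5 + 16,300 = 55,875.5 × g
N² = 55,875.5 / (17.6644 × 10⁻⁵) = 316,316,999
N ≈ √316,316,999 ≈ 17,785.3

N₂ ≈ 17785 RPM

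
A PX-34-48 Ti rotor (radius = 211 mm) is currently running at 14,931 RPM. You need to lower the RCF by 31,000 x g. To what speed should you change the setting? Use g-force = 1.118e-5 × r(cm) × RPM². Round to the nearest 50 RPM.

9550 RPM

r = 211 mm = 21.1 cm
Current RCF = 1.118 × 10⁻⁵ × 21.1 × (14931)² = 1.118 × 10⁻⁵ × 21.1 × 222,934,761 ≈ 52,589.9 × g
Target RCF = 52,589.9 − 31,000 = 21,589.9 × g
N² = 21,589.9 / (23.5898 × 10⁻⁵) = 91,522,183
N ≈ √91,522,183 ≈ 9,566.7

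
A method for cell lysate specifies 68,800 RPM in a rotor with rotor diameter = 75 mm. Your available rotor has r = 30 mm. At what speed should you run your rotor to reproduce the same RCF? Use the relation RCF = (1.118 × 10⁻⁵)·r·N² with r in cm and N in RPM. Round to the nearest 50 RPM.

Original rotor: r = 75 mm / 2 = 37.5 mm = 3.75 cm
RCF = 1.118 × 10⁻⁵ × r × N²
RCF_original = 1.118 × 10⁻⁵ × 3.75 × (68800)² = 1.118 × 10⁻⁵ × 3.75 × 4,733,440,000 ≈ 198,449.5 × g
Your rotor: r = 30 mm = 3.0 cm
198,449.5 = 1.118 × 10⁻⁵ × 3 × N²
N² = 198,449.5 / (3.354 × 10⁻⁵) = 5,916,800,835
N ≈ √5,916,800,835 ≈ 76,920.7

76900 RPM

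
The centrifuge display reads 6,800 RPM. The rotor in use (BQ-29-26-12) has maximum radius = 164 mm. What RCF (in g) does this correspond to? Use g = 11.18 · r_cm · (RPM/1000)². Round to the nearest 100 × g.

r = 164 mm = 16.4 cm
RCF = 11.18 × 16.4 × (6.8)² = 11.18 × 16.4 × 46.24 ≈ 8,478.2 × g

8500 g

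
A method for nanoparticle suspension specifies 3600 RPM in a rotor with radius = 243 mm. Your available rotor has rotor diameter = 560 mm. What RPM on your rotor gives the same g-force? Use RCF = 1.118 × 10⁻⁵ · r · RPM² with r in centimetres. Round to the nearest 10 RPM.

3350 RPM

Original rotor: r = 243 mm = 24.3 cm
RCF_original = 1.118 × 10⁻⁵ × 24.3 × (3600)² = 1.118 × 10⁻⁵ × 24.3 × 12,960,000 ≈ 3,520.9 × g
Your rotor: r = 560 mm / 2 = 280 mm = 28 cm
3,520.9 = 1.118 × 10⁻⁵ × 28 × N²
N² = 3,520.9 / (31.304 × 10⁻⁵) = 11,247,444
N ≈ √11,247,444 ≈ 3,353.7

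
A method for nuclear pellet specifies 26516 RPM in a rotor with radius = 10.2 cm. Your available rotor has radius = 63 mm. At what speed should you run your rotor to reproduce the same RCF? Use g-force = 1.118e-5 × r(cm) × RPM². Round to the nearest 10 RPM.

≈ 33740 RPM

RCF_original = 1.118 × 10⁻⁵ × 10.2 × (26516)² = 1.118 × 10⁻⁵ × 10.2 × 703,098,256 ≈ 80,178.5 × g
Your rotor: r = 63 mm = 6.3 cm
80,178.5 = 1.118 × 10⁻⁵ × 6.3 × N²
N² = 80,178.5 / (7.0434 × 10⁻⁵) = 1,138,349,377
N ≈ √1,138,349,377 ≈ 33,739.4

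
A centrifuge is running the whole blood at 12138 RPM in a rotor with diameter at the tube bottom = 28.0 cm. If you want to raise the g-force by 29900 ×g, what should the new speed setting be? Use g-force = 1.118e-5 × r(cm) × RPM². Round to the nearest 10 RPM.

r = 28.0 / 2 = 14 cm
Current RCF = 1.118 × 10⁻⁵ × 14 × (12138)² = 1.118 × 10⁻⁵ × 14 × 147,331,044 ≈ 23,060.3 × g
Target RCF = 23,060.3 + 29,900 = 52,960.3 × g
N² = 52,960.3 / (15.652 × 10⁻⁵) = 338,361,232
N ≈ √338,361,232 ≈ 18,394.6

N₂ ≈ 18390 RPM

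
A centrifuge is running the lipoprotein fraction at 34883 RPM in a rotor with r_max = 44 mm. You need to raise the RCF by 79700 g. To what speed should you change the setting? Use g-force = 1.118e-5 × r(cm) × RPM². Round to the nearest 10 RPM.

r = 44 mm = 4.4 cm
Current RCF = 1.118 × 10⁻⁵ × 4.4 × (34883)² = 1.118 × 10⁻⁵ × 4.4 × 1,216,823,689 ≈ 59,858 × g
Target RCF = 59,858 + 79,700 = 139,558 × g
N² = 139,558 / (4.9192 × 10⁻⁵) = 2,837,006,017
N ≈ √2,837,006,017 ≈ 53,263.6

53260 RPM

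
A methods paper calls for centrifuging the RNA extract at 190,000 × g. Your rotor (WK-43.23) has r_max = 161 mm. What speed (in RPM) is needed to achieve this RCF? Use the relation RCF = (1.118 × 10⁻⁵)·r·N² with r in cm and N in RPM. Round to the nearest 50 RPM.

N ≈ 32500 RPM

r = 161 mm = 16.1 cm
RCF = 1.118 × 10⁻⁵ × r × N²
190,000 = 1.118 × 10⁻⁵ × 16.1 × N²
N² = 190,000 / (17.9998 × 10⁻⁵) = 1,055,567,284
N ≈ √1,055,567,284 ≈ 32,489.5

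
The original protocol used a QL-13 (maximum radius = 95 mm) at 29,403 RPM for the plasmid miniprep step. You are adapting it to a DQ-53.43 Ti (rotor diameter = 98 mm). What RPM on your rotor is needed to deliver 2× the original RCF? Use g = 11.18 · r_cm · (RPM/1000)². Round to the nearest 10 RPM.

57900 RPM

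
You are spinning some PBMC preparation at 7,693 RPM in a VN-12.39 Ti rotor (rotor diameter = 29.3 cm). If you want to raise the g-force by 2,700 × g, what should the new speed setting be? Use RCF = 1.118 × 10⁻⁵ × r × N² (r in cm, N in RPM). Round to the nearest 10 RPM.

N₂ ≈ 8700 RPM

r = 29.3 / 2 = 14.65 cm
Current RCF = 1.118 × 10⁻⁵ × 14.65 × (7693)² = 1.118 × 10⁻⁵ × 14.65 × 59,182,249 ≈ 9,693.3 × g
Target RCF = 9,693.3 + 2,700 = 12,393.3 × g
N² = 12,393.3 / (16.3787 × 10⁻⁵) = 75,667,177
N ≈ √75,667,177 ≈ 8,698.7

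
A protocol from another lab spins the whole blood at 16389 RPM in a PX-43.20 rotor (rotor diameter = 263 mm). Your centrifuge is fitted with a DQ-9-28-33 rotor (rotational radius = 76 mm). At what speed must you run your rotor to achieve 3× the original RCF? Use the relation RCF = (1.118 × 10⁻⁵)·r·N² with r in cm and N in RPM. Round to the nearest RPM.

Original rotor: r = 263 mm / 2 = 131.5 mm = 13.15 cm
RCF_original = 1.118 × 10⁻⁵ × 13.15 × (16389)² = 1.118 × 10⁻⁵ × 13.15 × 268,599,321 ≈ 39,488.7 × g
Target RCF = 3 × 39,488.7 ≈ 118,466.1 × g
Your rotor: r = 76 mm = 7.6 cm
118,466.1 = 1.118 × 10⁻⁵ × 7.6 × N²
N² = 118,466.1 / (8.4968 × 10⁻⁵) = 1,394,243,715
N ≈ √1,394,243,715 ≈ 37,339.6

37340 RPM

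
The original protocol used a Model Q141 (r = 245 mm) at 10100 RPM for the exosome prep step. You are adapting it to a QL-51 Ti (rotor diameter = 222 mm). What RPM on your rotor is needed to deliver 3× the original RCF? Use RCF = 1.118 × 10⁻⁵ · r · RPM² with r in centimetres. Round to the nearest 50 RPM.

26000 RPM

Original rotor: r = 245 mm = 24.5 cm
RCF_original = 1.118 × 10⁻⁵ × 24.5 × (10100)² = 1.118 × 10⁻⁵ × 24.5 × 102,010,000 ≈ 27,941.6 × g
Target RCF = 3 × 27,941.6 ≈ 83,824.8 × g
Your rotor: r = 222 mm / 2 = 111 mm = 11.1 cm
83,824.8 = 1.118 × 10⁻⁵ × 11.1 × N²
N² = 83,824.8 / (12.4098 × 10⁻⁵) = 675,472,610
N ≈ √675,472,610 ≈ 25,989.9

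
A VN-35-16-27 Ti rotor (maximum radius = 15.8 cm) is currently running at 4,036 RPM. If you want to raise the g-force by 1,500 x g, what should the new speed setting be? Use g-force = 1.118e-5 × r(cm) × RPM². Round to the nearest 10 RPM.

N₂ ≈ 4980 RPM

Current RCF = 1.118 × 10⁻⁵ × 15.8 × (4036)² = 1.118 × 10⁻⁵ × 15.8 × 16,289,296 ≈ 2,877.4 × g
Target RCF = 2,877.4 + 1,500 = 4,377.4 × g
N² = 4,377.4 / (17.6644 × 10⁻⁵) = 24,780,915
N ≈ √24,780,915 ≈ 4,978.0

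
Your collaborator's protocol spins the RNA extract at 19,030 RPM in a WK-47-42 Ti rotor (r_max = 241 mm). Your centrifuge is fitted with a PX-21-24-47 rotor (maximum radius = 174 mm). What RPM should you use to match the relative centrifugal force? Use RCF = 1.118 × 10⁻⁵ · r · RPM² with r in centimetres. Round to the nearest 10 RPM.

≈ 22400 RPM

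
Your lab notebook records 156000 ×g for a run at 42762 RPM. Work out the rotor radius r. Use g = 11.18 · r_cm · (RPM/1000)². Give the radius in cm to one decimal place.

156000 = 11.18 × r × (42.762)²
r = 156000 / (11.18 × 1828.588644) = 156000 / 20443.62 ≈ 7.631 cm

7.6 cm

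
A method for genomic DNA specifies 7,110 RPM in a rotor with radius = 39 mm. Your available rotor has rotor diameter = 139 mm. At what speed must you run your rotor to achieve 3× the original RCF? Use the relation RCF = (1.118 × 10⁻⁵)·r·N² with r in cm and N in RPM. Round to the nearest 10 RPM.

9230 RPM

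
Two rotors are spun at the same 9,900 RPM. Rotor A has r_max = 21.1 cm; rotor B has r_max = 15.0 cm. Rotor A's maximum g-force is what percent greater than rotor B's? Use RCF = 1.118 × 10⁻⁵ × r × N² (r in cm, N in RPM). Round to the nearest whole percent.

41%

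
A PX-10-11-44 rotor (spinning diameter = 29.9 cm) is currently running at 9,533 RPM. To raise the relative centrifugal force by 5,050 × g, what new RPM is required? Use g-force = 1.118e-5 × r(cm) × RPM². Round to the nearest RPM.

11004 RPM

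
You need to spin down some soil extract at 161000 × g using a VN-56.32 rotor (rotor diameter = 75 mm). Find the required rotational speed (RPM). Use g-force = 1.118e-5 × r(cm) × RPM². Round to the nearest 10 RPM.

61970 RPM

r = 75 mm / 2 = 37.5 mm = 3.75 cm
RCF = 1.118 × 10⁻⁵ × r × N²
161,000 = 1.118 × 10⁻⁵ × 3.75 × N²
N² = 161,000 / (4.1925 × 10⁻⁵) = 3,840,190,817
N ≈ √3,840,190,817 ≈ 61,969.3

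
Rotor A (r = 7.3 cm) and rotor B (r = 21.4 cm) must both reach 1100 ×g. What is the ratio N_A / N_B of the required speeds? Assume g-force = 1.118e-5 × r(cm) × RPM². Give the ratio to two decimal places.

1.71

At fixed RCF, N ∝ 1/√r, so N_A/N_B = √(r_B/r_A) = √(21.4/7.3) = √2.931507 = 1.7122.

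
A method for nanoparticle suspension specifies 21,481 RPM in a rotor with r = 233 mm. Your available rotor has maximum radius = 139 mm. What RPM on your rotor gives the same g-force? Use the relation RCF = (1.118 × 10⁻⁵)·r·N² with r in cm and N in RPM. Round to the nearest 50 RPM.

Original rotor: r = 233 mm = 23.3 cm
RCF_original = 1.118 × 10⁻⁵ × 23.3 × (21481)² = 1.118 × 10⁻⁵ × 23.3 × 461,433,361 ≈ 120,200.6 × g
Your rotor: r = 139 mm = 13.9 cm
120,200.6 = 1.118 × 10⁻⁵ × 13.9 × N²
N² = 120,200.6 / (15.5402 × 10⁻⁵) = 773,481,680
N ≈ √773,481,680 ≈ 27,811.5

27800 RPM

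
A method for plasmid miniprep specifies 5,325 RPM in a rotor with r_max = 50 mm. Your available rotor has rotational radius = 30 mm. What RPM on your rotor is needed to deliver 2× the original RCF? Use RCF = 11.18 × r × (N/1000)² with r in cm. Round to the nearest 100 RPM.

9700 RPM

Original rotor: r = 50 mm = 5.0 cm
RCF = 11.18 × r × (N/1000)²
RCF_original = 11.18 × 5 × (5.325)² = 11.18 × 5 × 28.355625 ≈ 1,585.1 × g
Target RCF = 2 × 1,585.1 ≈ 3,170.2 × g
Your rotor: r = 30 mm = 3.0 cm
3,170.2 = 11.18 × 3 × (N/1000)²
(N/1000)² = 3,170.2 / 33.54 = 94.51998
N = 1000 × √94.51998 ≈ 9,722.1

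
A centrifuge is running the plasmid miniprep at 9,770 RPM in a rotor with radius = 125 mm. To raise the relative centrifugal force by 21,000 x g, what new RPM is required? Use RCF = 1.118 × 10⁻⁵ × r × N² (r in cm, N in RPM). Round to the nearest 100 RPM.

r = 125 mm = 12.5 cm
Current RCF = 1.118 × 10⁻⁵ × 12.5 × (9770)² = 1.118 × 10⁻⁵ × 12.5 × 95,452,900 ≈ 13,339.5 × g
Target RCF = 13,339.5 + 21,000 = 34,339.5 × g
N² = 34,339.5 / (13.975 × 10⁻⁵) = 245,720,930
N ≈ √245,720,930 ≈ 15,675.5

≈ 15700 RPM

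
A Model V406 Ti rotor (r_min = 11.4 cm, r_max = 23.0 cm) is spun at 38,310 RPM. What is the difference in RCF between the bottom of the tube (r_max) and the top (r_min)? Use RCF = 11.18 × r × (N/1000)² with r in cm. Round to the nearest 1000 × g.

ΔRCF ≈ 190000 g

ΔRCF = 11.18 × (r_max − r_min) × (N/1000)² = 11.18 × 11.6 × 1,467.6561 ≈ 190,337.4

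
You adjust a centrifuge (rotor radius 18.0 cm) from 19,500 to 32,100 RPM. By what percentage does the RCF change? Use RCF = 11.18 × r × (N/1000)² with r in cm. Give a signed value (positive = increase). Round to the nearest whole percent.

RCF ∝ N², so the ratio is (32100/19500)² = (1.646154)² = 2.7098.
Change = 2.7098 − 1 = +1.7098 → +171.0%.

+171%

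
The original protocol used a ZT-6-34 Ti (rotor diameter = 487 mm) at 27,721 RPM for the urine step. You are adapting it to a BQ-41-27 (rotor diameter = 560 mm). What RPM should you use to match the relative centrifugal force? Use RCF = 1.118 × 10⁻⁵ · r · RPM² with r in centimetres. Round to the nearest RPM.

25851 RPM

Original rotor: r = 487 mm / 2 = 243.5 mm = 24.35 cm
RCF = 1.118 × 10⁻⁵ × r × N²
RCF_original = 1.118 × 10⁻⁵ × 24.35 × (27721)² = 1.118 × 10⁻⁵ × 24.35 × 768,453,841 ≈ 209,198.5 × g
Your rotor: r = 560 mm / 2 = 280 mm = 28 cm
209,198.5 = 1.118 × 10⁻⁵ × 28 × N²
N² = 209,198.5 / (31.304 × 10⁻⁵) = 668,280,411
N ≈ √668,280,411 ≈ 25,851.1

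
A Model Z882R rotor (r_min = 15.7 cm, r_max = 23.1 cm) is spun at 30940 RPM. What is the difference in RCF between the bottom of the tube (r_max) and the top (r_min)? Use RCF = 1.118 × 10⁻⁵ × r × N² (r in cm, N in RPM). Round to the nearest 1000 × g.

RCF_max = 1.118 × 10⁻⁵ × 23.1 × (30940)² = 1.118 × 10⁻⁵ × 23.1 × 957,283,600 ≈ 247,226.1 × g
RCF_min = 1.118 × 10⁻⁵ × 15.7 × (30940)² = 1.118 × 10⁻⁵ × 15.7 × 957,283,600 ≈ 168,028.2 × g
ΔRCF = 247,226.1 − 168,028.2 = 79,197.9

≈ 79000 ×g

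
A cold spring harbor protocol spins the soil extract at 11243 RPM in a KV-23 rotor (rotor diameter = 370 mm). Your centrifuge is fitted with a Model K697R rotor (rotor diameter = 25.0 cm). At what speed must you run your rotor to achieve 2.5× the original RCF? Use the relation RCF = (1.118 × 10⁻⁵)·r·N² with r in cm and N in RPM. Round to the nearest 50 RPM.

21650 RPM

Original rotor: r = 370 mm / 2 = 185 mm = 18.5 cm
RCF_original = 1.118 × 10⁻⁵ × 18.5 × (11243)² = 1.118 × 10⁻⁵ × 18.5 × 126,405,049 ≈ 26,144.4 × g
Target RCF = 2.5 × 26,144.4 ≈ 65,361 × g
Your rotor: r = 25.0 / 2 = 12.5 cm
65,361 = 1.118 × 10⁻⁵ × 12.5 × N²
N² = 65,361 / (13.975 × 10⁻⁵) = 467,699,463
N ≈ √467,699,463 ≈ 21,626.4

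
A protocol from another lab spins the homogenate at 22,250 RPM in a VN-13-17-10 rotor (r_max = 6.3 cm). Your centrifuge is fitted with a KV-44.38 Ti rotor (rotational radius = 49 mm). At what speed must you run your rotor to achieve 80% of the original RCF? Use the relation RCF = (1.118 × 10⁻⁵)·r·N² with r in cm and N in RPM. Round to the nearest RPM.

RCF_original = 1.118 × 10⁻⁵ × 6.3 × (22250)² = 1.118 × 10⁻⁵ × 6.3 × 495,062,500 ≈ 34,869.2 × g
Target RCF = 0.8 × 34,869.2 ≈ 27,895.4 × g
Your rotor: r = 49 mm = 4.9 cm
27,895.4 = 1.118 × 10⁻⁵ × 4.9 × N²
N² = 27,895.4 / (5.4782 × 10⁻⁵) = 509,207,404
N ≈ √509,207,404 ≈ 22,565.6

≈ 22566 RPM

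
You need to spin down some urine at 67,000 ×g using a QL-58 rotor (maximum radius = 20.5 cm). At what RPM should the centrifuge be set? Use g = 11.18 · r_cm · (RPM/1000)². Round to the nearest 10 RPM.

≈ 17100 RPM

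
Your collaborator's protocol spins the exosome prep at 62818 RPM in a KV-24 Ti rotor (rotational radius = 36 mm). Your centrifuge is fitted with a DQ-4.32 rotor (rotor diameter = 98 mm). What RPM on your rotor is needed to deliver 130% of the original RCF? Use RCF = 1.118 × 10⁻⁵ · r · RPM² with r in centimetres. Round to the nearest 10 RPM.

≈ 61390 RPM

Original rotor: r = 36 mm = 3.6 cm
RCF = 1.118 × 10⁻⁵ × r × N²
RCF_original = 1.118 × 10⁻⁵ × 3.6 × (62818)² = 1.118 × 10⁻⁵ × 3.6 × 3,946,101,124 ≈ 158,822.7 × g
Target RCF = 1.3 × 158,822.7 ≈ 206,469.5 × g
Your rotor: r = 98 mm / 2 = 49 mm = 4.9 cm
206,469.5 = 1.118 × 10⁻⁵ × 4.9 × N²
N² = 206,469.5 / (5.4782 × 10⁻⁵) = 3,768,929,575
N ≈ √3,768,929,575 ≈ 61,391.6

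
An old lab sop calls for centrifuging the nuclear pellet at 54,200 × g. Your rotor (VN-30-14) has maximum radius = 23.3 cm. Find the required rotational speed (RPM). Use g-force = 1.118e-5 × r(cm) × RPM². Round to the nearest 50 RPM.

RCF = 1.118 × 10⁻⁵ × r × N²
54,200 = 1.118 × 10⁻⁵ × 23.3 × N²
N² = 54,200 / (26.0494 × 10⁻⁵) = 208,066,213
N ≈ √208,066,213 ≈ 14,424.5

≈ 14400 RPM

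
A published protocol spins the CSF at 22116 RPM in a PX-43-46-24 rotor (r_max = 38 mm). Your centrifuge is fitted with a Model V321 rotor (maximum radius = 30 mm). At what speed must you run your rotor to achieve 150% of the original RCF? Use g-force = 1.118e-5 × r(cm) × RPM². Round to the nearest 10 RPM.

30480 RPM

Original rotor: r = 38 mm = 3.8 cm
RCF_original = 1.118 × 10⁻⁵ × 3.8 × (22116)² = 1.118 × 10⁻⁵ × 3.8 × 489,117,456 ≈ 20,779.7 × g
Target RCF = 1.5 × 20,779.7 ≈ 31,169.6 × g
Your rotor: r = 30 mm = 3.0 cm
31,169.6 = 1.118 × 10⁻⁵ × 3 × N²
N² = 31,169.6 / (3.354 × 10⁻⁵) = 929,326,178
N ≈ √929,326,178 ≈ 30,484.9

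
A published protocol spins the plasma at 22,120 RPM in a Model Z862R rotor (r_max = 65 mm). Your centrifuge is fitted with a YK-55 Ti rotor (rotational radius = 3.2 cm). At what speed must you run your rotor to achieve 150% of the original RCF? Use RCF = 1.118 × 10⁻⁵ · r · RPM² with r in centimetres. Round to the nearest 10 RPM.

≈ 38610 RPM

Original rotor: r = 65 mm = 6.5 cm
RCF = 1.118 × 10⁻⁵ × r × N²
RCF_original = 1.118 × 10⁻⁵ × 6.5 × (22120)² = 1.118 × 10⁻⁵ × 6.5 × 489,294,400 ≈ 35,557 × g
Target RCF = 1.5 × 35,557 ≈ 53,335.5 × g
53,335.5 = 1.118 × 10⁻⁵ × 3.2 × N²
N² = 53,335.5 / (3.5776 × 10⁻⁵) = 1,490,817,867
N ≈ √1,490,817,867 ≈ 38,611.1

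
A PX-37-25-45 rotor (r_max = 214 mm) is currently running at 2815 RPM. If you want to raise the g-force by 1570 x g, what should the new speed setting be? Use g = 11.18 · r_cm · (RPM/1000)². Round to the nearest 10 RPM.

r = 214 mm = 21.4 cm
Current RCF = 11.18 × 21.4 × (2.815)² = 11.18 × 21.4 × 7.924225 ≈ 1,895.9 × g
Target RCF = 1,895.9 + 1,570 = 3,465.9 × g
(N/1000)² = 3,465.9 / 239.252 = 14.4864
N = 1000 × √14.4864 ≈ 3,806.1

N₂ ≈ 3810 RPM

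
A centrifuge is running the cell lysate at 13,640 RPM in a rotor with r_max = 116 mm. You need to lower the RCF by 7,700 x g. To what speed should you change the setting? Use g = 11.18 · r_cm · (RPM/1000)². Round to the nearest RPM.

N₂ ≈ 11255 RPM

r = 116 mm = 11.6 cm
Current RCF = 11.18 × 11.6 × (13.64)² = 11.18 × 11.6 × 186.0496 ≈ 24,128.4 × g
Target RCF = 24,128.4 − 7,700 = 16,428.4 × g
(N/1000)² = 16,428.4 / 129.688 = 126.6763
N = 1000 × √126.6763 ≈ 11,255.1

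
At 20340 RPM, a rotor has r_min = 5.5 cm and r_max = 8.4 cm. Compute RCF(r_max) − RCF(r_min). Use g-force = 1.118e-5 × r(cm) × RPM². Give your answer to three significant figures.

RCF_max = 1.118 × 10⁻⁵ × 8.4 × (20340)² = 1.118 × 10⁻⁵ × 8.4 × 413,715,600 ≈ 38,852.9 × g
RCF_min = 1.118 × 10⁻⁵ × 5.5 × (20340)² = 1.118 × 10⁻⁵ × 5.5 × 413,715,600 ≈ 25,439.4 × g
ΔRCF = 38,852.9 − 25,439.4 = 13,413.5

ΔRCF ≈ 13400 g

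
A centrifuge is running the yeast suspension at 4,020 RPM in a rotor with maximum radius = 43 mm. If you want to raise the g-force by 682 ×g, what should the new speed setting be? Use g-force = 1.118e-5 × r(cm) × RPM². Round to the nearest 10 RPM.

r = 43 mm = 4.3 cm
Current RCF = 1.118 × 10⁻⁵ × 4.3 × (4020)² = 1.118 × 10⁻⁵ × 4.3 × 16,160,400 ≈ 776.9 × g
Target RCF = 776.9 + 682 = 1,458.9 × g
N² = 1,458.9 / (4.8074 × 10⁻⁵) = 30,346,965
N ≈ √30,346,965 ≈ 5,508.8

5510 RPM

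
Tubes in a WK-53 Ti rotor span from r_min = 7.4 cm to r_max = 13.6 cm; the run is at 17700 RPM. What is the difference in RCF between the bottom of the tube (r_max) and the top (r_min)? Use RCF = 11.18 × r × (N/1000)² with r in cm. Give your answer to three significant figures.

RCF_max = 11.18 × 13.6 × (17.7)² = 11.18 × 13.6 × 313.29 ≈ 47,635.1 × g
RCF_min = 11.18 × 7.4 × (17.7)² = 11.18 × 7.4 × 313.29 ≈ 25,919.1 × g
ΔRCF = 47,635.1 − 25,919.1 = 21,716

≈ 21700 × g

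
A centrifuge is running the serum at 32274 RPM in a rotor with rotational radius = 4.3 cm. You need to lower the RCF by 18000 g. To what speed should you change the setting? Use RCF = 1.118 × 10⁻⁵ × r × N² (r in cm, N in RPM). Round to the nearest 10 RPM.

Current RCF = 1.118 × 10⁻⁵ × 4.3 × (32274)² = 1.118 × 10⁻⁵ × 4.3 × 1,041,611,076 ≈ 50,074.4 × g
Target RCF = 50,074.4 − 18,000 = 32,074.4 × g
N² = 32,074.4 / (4.8074 × 10⁻⁵) = 667,188,085
N ≈ √667,188,085 ≈ 25,830.0

N₂ ≈ 25830 RPM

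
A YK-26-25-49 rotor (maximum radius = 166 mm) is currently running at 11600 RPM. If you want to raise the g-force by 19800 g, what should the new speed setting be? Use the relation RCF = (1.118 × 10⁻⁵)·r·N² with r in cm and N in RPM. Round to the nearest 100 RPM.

≈ 15500 RPM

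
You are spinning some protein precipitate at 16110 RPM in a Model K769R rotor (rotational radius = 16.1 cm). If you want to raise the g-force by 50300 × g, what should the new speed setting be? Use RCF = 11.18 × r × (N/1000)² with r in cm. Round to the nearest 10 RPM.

N₂ ≈ 23220 RPM

Current RCF = 11.18 × 16.1 × (16.11)² = 11.18 × 16.1 × 259.5321 ≈ 46,715.3 × g
Target RCF = 46,715.3 + 50,300 = 97,015.3 × g
(N/1000)² = 97,015.3 / 179.998 = 538.9799
N = 1000 × √538.9799 ≈ 23,215.9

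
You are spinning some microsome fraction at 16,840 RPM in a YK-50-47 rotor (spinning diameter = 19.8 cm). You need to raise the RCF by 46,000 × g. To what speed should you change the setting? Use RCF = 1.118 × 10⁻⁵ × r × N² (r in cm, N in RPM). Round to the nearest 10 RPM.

r = 19.8 / 2 = 9.9 cm
Current RCF = 1.118 × 10⁻⁵ × 9.9 × (16840)² = 1.118 × 10⁻⁵ × 9.9 × 283,585,600 ≈ 31,387.8 × g
Target RCF = 31,387.8 + 46,000 = 77,387.8 × g
N² = 77,387.8 / (11.0682 × 10⁻⁵) = 699,190,474
N ≈ √699,190,474 ≈ 26,442.2

≈ 26440 RPM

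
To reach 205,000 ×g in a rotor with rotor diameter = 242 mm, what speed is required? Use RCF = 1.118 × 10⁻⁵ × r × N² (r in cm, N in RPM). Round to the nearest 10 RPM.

38930 RPM

r = 242 mm / 2 = 121 mm = 12.1 cm
205,000 = 1.118 × 10⁻⁵ × 12.1 × N²
N² = 205,000 / (13.5278 × 10⁻⁵) = 1,515,397,921
N ≈ √1,515,397,921 ≈ 38,928.1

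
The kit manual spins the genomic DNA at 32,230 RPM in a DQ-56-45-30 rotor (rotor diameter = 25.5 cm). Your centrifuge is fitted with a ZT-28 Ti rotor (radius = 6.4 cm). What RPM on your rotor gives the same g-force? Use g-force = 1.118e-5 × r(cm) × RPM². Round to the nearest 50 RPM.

Original rotor: r = 25.5 / 2 = 12.75 cm
RCF_original = 1.118 × 10⁻⁵ × 12.75 × (32230)² = 1.118 × 10⁻⁵ × 12.75 × 1,038,772,900 ≈ 148,071.9 × g
148,071.9 = 1.118 × 10⁻⁵ × 6.4 × N²
N² = 148,071.9 / (7.1552 × 10⁻⁵) = 2,069,430,624
N ≈ √2,069,430,624 ≈ 45,491.0

≈ 45500 RPM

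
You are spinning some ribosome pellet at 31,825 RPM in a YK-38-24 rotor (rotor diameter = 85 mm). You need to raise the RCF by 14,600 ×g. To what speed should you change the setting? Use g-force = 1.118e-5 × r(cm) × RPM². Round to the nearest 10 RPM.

N₂ ≈ 36330 RPM

r = 85 mm / 2 = 42.5 mm = 4.25 cm
Current RCF = 1.118 × 10⁻⁵ × 4.25 × (31825)² = 1.118 × 10⁻⁵ × 4.25 × 1,012,830,625 ≈ 48,124.6 × g
Target RCF = 48,124.6 + 14,600 = 62,724.6 × g
N² = 62,724.6 / (4.7515 × 10⁻⁵) = 1,320,101,021
N ≈ √1,320,101,021 ≈ 36,333.2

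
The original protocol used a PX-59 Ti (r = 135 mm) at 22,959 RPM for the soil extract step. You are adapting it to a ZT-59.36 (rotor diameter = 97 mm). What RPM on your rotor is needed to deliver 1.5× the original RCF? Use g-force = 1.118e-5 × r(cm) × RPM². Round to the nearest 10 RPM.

≈ 46910 RPM

Original rotor: r = 135 mm = 13.5 cm
RCF_original = 1.118 × 10⁻⁵ × 13.5 × (22959)² = 1.118 × 10⁻⁵ × 13.5 × 527,115,681 ≈ 79,557.6 × g
Target RCF = 1.5 × 79,557.6 ≈ 119,336.4 × g
Your rotor: r = 97 mm / 2 = 48.5 mm = 4.85 cm
119,336.4 = 1.118 × 10⁻⁵ × 4.85 × N²
N² = 119,336.4 / (5.4223 × 10⁻⁵) = 2,200,844,660
N ≈ √2,200,844,660 ≈ 46,913.2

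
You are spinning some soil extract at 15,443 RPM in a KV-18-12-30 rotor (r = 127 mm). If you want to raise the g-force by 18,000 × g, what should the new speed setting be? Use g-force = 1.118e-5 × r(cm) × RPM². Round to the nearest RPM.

N₂ ≈ 19112 RPM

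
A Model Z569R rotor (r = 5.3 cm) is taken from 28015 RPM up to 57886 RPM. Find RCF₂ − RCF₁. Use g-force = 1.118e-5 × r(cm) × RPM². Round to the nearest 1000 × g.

152000 g

RCF₁ = 1.118 × 10⁻⁵ × 5.3 × (28015)² = 1.118 × 10⁻⁵ × 5.3 × 784,840,225 ≈ 46,504.9 × g
RCF₂ = 1.118 × 10⁻⁵ × 5.3 × (57886)² = 1.118 × 10⁻⁵ × 5.3 × 3,350,788,996 ≈ 198,547.7 × g
Increase = 198,547.7 − 46,504.9 = 152,042.8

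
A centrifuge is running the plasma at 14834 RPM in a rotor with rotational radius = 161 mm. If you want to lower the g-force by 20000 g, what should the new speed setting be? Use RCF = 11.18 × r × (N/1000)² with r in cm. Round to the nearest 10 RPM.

r = 161 mm = 16.1 cm
Current RCF = 11.18 × 16.1 × (14.834)² = 11.18 × 16.1 × 220.047556 ≈ 39,608.1 × g
Target RCF = 39,608.1 − 20,000 = 19,608.1 × g
(N/1000)² = 19,608.1 / 179.998 = 108.9351
N = 1000 × √108.9351 ≈ 10,437.2

10440 RPM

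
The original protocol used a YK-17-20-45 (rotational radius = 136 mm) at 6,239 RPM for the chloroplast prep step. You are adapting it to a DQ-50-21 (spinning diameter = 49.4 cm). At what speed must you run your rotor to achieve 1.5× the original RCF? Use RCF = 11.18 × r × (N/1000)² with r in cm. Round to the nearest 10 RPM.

5670 RPM

Original rotor: r = 136 mm = 13.6 cm
RCF = 11.18 × r × (N/1000)²
RCF_original = 11.18 × 13.6 × (6.239)² = 11.18 × 13.6 × 38.925121 ≈ 5,918.5 × g
Target RCF = 1.5 × 5,918.5 ≈ 8,877.8 × g
Your rotor: r = 49.4 / 2 = 24.7 cm
8,877.8 = 11.18 × 24.7 × (N/1000)²
(N/1000)² = 8,877.8 / 276.146 = 32.14894
N = 1000 × √32.14894 ≈ 5,670.0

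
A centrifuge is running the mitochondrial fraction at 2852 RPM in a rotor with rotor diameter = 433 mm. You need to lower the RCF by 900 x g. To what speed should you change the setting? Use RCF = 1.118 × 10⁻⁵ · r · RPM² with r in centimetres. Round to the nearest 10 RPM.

r = 433 mm / 2 = 216.5 mm = 21.65 cm
Current RCF = 1.118 × 10⁻⁵ × 21.65 × (2852)² = 1.118 × 10⁻⁵ × 21.65 × 8,133,904 ≈ 1,968.8 × g
Target RCF = 1,968.8 − 900 = 1,068.8 × g
N² = 1,068.8 / (24.2047 × 10⁻⁵) = 4,415,671
N ≈ √4,415,671 ≈ 2,101.3

≈ 2100 RPM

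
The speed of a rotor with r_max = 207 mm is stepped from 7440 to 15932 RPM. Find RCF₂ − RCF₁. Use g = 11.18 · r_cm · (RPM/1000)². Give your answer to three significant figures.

45900 × g

r = 207 mm = 20.7 cm
RCF₁ = 11.18 × 20.7 × (7.44)² = 11.18 × 20.7 × 55.3536 ≈ 12,810.3 × g
RCF₂ = 11.18 × 20.7 × (15.932)² = 11.18 × 20.7 × 253.828624 ≈ 58,742.5 × g
Increase = 58,742.5 − 12,810.3 = 45,932.2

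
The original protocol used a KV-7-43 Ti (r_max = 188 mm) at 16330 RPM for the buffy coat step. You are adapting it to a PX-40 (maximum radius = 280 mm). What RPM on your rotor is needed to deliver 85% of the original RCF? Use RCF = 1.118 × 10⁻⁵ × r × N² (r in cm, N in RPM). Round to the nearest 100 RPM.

≈ 12300 RPM

Original rotor: r = 188 mm = 18.8 cm
RCF = 1.118 × 10⁻⁵ × r × N²
RCF_original = 1.118 × 10⁻⁵ × 18.8 × (16330)² = 1.118 × 10⁻⁵ × 18.8 × 266,668,900 ≈ 56,049.5 × g
Target RCF = 0.85 × 56,049.5 ≈ 47,642.1 × g
Your rotor: r = 280 mm = 28.0 cm
47,642.1 = 1.118 × 10⁻⁵ × 28 × N²
N² = 47,642.1 / (31.304 × 10⁻⁵) = 152,191,733
N ≈ √152,191,733 ≈ 12,336.6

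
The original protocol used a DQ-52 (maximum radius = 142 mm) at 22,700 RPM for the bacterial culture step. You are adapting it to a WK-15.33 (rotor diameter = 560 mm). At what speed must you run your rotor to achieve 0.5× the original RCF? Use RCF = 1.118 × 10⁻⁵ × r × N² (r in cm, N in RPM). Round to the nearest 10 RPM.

11430 RPM

Original rotor: r = 142 mm = 14.2 cm
RCF = 1.118 × 10⁻⁵ × r × N²
RCF_original = 1.118 × 10⁻⁵ × 14.2 × (22700)² = 1.118 × 10⁻⁵ × 14.2 × 515,290,000 ≈ 81,805.4 × g
Target RCF = 0.5 × 81,805.4 ≈ 40,902.7 × g
Your rotor: r = 560 mm / 2 = 280 mm = 28 cm
40,902.7 = 1.118 × 10⁻⁵ × 28 × N²
N² = 40,902.7 / (31.304 × 10⁻⁵) = 130,662,855
N ≈ √130,662,855 ≈ 11,430.8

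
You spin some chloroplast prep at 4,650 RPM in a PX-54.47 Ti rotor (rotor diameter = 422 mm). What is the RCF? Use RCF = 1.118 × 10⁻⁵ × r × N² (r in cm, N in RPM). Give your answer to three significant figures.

RCF ≈ 5100 × g

r = 422 mm / 2 = 211 mm = 21.1 cm
RCF = 1.118 × 10⁻⁵ × 21.1 × (4650)² = 1.118 × 10⁻⁵ × 21.1 × 21,622,500 ≈ 5,100.7 × g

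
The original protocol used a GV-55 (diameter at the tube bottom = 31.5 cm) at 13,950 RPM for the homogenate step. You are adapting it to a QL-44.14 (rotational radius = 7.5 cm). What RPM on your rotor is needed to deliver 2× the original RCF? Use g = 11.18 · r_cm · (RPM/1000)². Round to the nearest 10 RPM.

≈ 28590 RPM

Original rotor: r = 31.5 / 2 = 15.75 cm
RCF_original = 11.18 × 15.75 × (13.95)² = 11.18 × 15.75 × 194.6025 ≈ 34,266.6 × g
Target RCF = 2 × 34,266.6 ≈ 68,533.2 × g
68,533.2 = 11.18 × 7.5 × (N/1000)²
(N/1000)² = 68,533.2 / 83.85 = 817.3309
N = 1000 × √817.3309 ≈ 28,589.0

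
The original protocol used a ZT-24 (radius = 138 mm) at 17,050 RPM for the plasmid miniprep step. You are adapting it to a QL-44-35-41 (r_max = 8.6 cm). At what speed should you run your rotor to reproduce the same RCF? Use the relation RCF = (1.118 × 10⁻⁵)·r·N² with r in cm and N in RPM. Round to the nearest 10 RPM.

≈ 21600 RPM

Original rotor: r = 138 mm = 13.8 cm
RCF = 1.118 × 10⁻⁵ × r × N²
RCF_original = 1.118 × 10⁻⁵ × 13.8 × (17050)² = 1.118 × 10⁻⁵ × 13.8 × 290,702,500 ≈ 44,850.7 × g
44,850.7 = 1.118 × 10⁻⁵ × 8.6 × N²
N² = 44,850.7 / (9.6148 × 10⁻⁵) = 466,475,642
N ≈ √466,475,642 ≈ 21,598.0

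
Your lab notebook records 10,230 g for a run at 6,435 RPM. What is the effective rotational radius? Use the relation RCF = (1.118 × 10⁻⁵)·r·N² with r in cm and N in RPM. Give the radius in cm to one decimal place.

10230 = 1.118 × 10⁻⁵ × r × (6435)²
r = 10230 / (1.118 × 10⁻⁵ × 41,409,225) = 10230 / 462.9551 ≈ 22.097 cm

22.1 cm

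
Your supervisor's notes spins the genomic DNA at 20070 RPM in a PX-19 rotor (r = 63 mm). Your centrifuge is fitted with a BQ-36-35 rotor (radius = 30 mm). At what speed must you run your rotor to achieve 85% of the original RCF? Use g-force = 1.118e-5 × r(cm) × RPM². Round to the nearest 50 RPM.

Original rotor: r = 63 mm = 6.3 cm
RCF = 1.118 × 10⁻⁵ × r × N²
RCF_original = 1.118 × 10⁻⁵ × 6.3 × (20070)² = 1.118 × 10⁻⁵ × 6.3 × 402,804,900 ≈ 28,371.2 × g
Target RCF = 0.85 × 28,371.2 ≈ 24,115.5 × g
Your rotor: r = 30 mm = 3.0 cm
24,115.5 = 1.118 × 10⁻⁵ × 3 × N²
N² = 24,115.5 / (3.354 × 10⁻⁵) = 719,007,156
N ≈ √719,007,156 ≈ 26,814.3

26800 RPM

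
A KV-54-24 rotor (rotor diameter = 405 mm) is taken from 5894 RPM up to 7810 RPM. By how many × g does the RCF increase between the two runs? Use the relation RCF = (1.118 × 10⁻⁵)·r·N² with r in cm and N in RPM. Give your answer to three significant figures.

5940 × g

r = 405 mm / 2 = 202.5 mm = 20.25 cm
RCF₁ = 1.118 × 10⁻⁵ × 20.25 × (5894)² = 1.118 × 10⁻⁵ × 20.25 × 34,739,236 ≈ 7,864.8 × g
RCF₂ = 1.118 × 10⁻⁵ × 20.25 × (7810)² = 1.118 × 10⁻⁵ × 20.25 × 60,996,100 ≈ 13,809.2 × g
Increase = 13,809.2 − 7,864.8 = 5,944.4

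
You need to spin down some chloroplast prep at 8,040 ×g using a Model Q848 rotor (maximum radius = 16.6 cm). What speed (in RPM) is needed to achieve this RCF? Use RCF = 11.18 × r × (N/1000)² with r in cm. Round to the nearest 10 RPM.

≈ 6580 RPM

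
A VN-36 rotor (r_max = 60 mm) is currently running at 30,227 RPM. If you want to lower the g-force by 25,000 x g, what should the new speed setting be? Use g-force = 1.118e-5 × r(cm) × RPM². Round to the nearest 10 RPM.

N₂ ≈ 23260 RPM

r = 60 mm = 6.0 cm
Current RCF = 1.118 × 10⁻⁵ × 6 × (30227)² = 1.118 × 10⁻⁵ × 6 × 913,671,529 ≈ 61,289.1 × g
Target RCF = 61,289.1 − 25,000 = 36,289.1 × g
N² = 36,289.1 / (6.708 × 10⁻⁵) = 540,982,409
N ≈ √540,982,409 ≈ 23,259.0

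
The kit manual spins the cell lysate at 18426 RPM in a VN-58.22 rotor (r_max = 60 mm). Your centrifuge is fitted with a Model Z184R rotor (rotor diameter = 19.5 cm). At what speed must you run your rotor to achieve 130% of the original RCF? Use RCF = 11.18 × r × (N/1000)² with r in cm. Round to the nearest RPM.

≈ 16481 RPM

Original rotor: r = 60 mm = 6.0 cm
RCF = 11.18 × r × (N/1000)²
RCF_original = 11.18 × 6 × (18.426)² = 11.18 × 6 × 339.517476 ≈ 22,774.8 × g
Target RCF = 1.3 × 22,774.8 ≈ 29,607.2 × g
Your rotor: r = 19.5 / 2 = 9.75 cm
29,607.2 = 11.18 × 9.75 × (N/1000)²
(N/1000)² = 29,607.2 / 109.005 = 271.6132
N = 1000 × √271.6132 ≈ 16,480.7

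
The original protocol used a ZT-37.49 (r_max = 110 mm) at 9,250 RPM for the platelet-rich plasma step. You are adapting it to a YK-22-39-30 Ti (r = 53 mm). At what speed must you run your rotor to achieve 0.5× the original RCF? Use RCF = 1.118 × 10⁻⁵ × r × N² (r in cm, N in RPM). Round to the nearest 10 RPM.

9420 RPM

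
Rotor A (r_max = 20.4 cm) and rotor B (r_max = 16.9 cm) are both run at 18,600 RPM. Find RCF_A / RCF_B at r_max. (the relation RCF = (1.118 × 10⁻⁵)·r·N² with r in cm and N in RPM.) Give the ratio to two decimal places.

At fixed N, RCF ∝ r, so RCF_A/RCF_B = r_A/r_B = 20.4 / 16.9 = 1.2071.

1.21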